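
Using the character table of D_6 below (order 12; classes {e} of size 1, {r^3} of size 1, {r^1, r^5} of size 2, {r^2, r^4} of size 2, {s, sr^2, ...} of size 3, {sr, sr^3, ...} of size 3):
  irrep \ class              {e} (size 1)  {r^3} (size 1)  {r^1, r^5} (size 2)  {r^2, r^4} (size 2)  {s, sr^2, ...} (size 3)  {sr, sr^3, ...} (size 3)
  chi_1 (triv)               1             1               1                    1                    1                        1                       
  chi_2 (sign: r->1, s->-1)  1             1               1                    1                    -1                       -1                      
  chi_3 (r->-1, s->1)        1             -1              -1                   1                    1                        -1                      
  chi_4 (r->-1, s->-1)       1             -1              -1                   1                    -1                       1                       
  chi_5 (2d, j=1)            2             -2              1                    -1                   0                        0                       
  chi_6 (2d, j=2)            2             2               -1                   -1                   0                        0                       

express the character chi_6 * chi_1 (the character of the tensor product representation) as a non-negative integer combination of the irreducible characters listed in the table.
chi_6 tensor chi_1 = chi_6 (all other irreducibles have multiplicity 0).

Why: The character of a tensor product is the pointwise product (chi_6 * chi_1)(C) = chi_6(C) * chi_1(C):
  {e}: (2)*(1), {r^3}: (2)*(1), {r^1, r^5}: (-1)*(1), {r^2, r^4}: (-1)*(1), {s, sr^2, ...}: (0)*(1), {sr, sr^3, ...}: (0)*(1)
so (chi_6 * chi_1) takes values
  {e} -> 2, {r^3} -> 2, {r^1, r^5} -> -1, {r^2, r^4} -> -1, {s, sr^2, ...} -> 0, {sr, sr^3, ...} -> 0.
Now take the inner product of this character with each irreducible chi from the table, <chi_6*chi_1, chi> = (1/12) sum_C |C| (chi_6*chi_1)(C) conj(chi(C)):
  <chi_6*chi_1, chi_1> = (1/12)[1*(2)*conj(1) + 1*(2)*conj(1) + 2*(-1)*conj(1) + 2*(-1)*conj(1) + 3*(0)*conj(1) + 3*(0)*conj(1)]
      = (1/12)[(2) + (2) + (-2) + (-2) + (0) + (0)] = 0/12 = 0
  <chi_6*chi_1, chi_2> = (1/12)[1*(2)*conj(1) + 1*(2)*conj(1) + 2*(-1)*conj(1) + 2*(-1)*conj(1) + 3*(0)*conj(-1) + 3*(0)*conj(-1)]
      = (1/12)[(2) + (2) + (-2) + (-2) + (0) + (0)] = 0/12 = 0
  <chi_6*chi_1, chi_3> = (1/12)[1*(2)*conj(1) + 1*(2)*conj(-1) + 2*(-1)*conj(-1) + 2*(-1)*conj(1) + 3*(0)*conj(1) + 3*(0)*conj(-1)]
      = (1/12)[(2) + (-2) + (2) + (-2) + (0) + (0)] = 0/12 = 0
  <chi_6*chi_1, chi_4> = (1/12)[1*(2)*conj(1) + 1*(2)*conj(-1) + 2*(-1)*conj(-1) + 2*(-1)*conj(1) + 3*(0)*conj(-1) + 3*(0)*conj(1)]
      = (1/12)[(2) + (-2) + (2) + (-2) + (0) + (0)] = 0/12 = 0
  <chi_6*chi_1, chi_5> = (1/12)[1*(2)*conj(2) + 1*(2)*conj(-2) + 2*(-1)*conj(1) + 2*(-1)*conj(-1) + 3*(0)*conj(0) + 3*(0)*conj(0)]
      = (1/12)[(4) + (-4) + (-2) + (2) + (0) + (0)] = 0/12 = 0
  <chi_6*chi_1, chi_6> = (1/12)[1*(2)*conj(2) + 1*(2)*conj(2) + 2*(-1)*conj(-1) + 2*(-1)*conj(-1) + 3*(0)*conj(0) + 3*(0)*conj(0)]
      = (1/12)[(4) + (4) + (2) + (2) + (0) + (0)] = 12/12 = 1
Hence the multiplicities are chi_6: 1. Dimension check: dim(chi_6)*dim(chi_1) = 2*1 = 2 and sum (mult * dim) = 1*2 = 2.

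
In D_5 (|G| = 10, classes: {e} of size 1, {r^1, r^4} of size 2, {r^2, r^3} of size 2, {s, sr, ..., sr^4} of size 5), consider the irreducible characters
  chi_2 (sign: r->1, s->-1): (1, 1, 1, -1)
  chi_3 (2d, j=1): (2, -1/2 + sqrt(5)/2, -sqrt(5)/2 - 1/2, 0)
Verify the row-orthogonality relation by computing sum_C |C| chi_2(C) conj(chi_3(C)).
Sum = 0; so <chi_2, chi_3> = 0 (distinct irreducibles are orthogonal).

Reasoning: Compute term by term over conjugacy classes (|C| * chi_2(C) * conj(chi_3(C))):
  1*(1)*conj(2) + 2*(1)*conj(-1/2 + sqrt(5)/2) + 2*(1)*conj(-sqrt(5)/2 - 1/2) + 5*(-1)*conj(0)
  = (2) + (-1 + sqrt(5)) + (-sqrt(5) - 1) + (0)
  = 0.
Dividing by |G| = 10 gives 0/10 = 0, matching the row-orthogonality relation <chi_2, chi_3> = [chi_2 = chi_3].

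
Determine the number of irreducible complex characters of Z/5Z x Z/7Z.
35

The number of irreducible complex representations of a finite group equals its number of conjugacy classes. Z/5Z x Z/7Z is abelian of order 35, so every element is its own conjugacy class: 35 classes, so Z/5Z x Z/7Z (order 35) has exactly 35 irreducible complex representations.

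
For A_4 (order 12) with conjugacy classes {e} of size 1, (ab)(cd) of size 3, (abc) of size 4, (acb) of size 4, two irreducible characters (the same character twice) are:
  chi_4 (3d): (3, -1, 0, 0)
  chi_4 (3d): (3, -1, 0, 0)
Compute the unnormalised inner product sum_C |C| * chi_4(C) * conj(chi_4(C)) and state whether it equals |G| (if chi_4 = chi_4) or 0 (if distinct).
Sum = 12 = |G| = 12; so <chi_4, chi_4> = 1 (norm-1 confirms irreducibility).

Proof sketch: Compute term by term over conjugacy classes (|C| * chi_4(C) * conj(chi_4(C))):
  1*(3)*conj(3) + 3*(-1)*conj(-1) + 4*(0)*conj(0) + 4*(0)*conj(0)
  = (9) + (3) + (0) + (0)
  = 12.
(Exp terms are combined using exp(i*s)*conj(exp(i*t)) = exp(i*(s-t)), and sums of them are collapsed using the identity that for every m > 1 the m distinct m-th roots of unity sum to 0, e.g. 1 + exp(2*I*pi/3) + exp(-2*I*pi/3) = 0.)
Dividing by |G| = 12 gives 12/12 = 1, matching the row-orthogonality relation <chi_4, chi_4> = [chi_4 = chi_4].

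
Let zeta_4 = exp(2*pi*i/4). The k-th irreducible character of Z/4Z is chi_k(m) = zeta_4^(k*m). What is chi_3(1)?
chi_3(1) = zeta_4^3 = -I

Reasoning: chi_3(1) = zeta_4^(3*1) = zeta_4^3. Since zeta_4^4 = 1, this equals zeta_4^3 = exp(2*pi*i*3/4) = -I.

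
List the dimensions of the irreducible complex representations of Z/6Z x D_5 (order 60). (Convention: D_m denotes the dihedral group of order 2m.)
Dimensions: 1, 1, 1, 1, 1, 1, 1, 1, 1, 1, 1, 1, 2, 2, 2, 2, 2, 2, 2, 2, 2, 2, 2, 2

Solution. There are 24 irreducibles (= number of conjugacy classes). Their dimensions d_i satisfy sum d_i^2 = |G| = 60: 1 + 1 + 1 + 1 + 1 + 1 + 1 + 1 + 1 + 1 + 1 + 1 + 4 + 4 + 4 + 4 + 4 + 4 + 4 + 4 + 4 + 4 + 4 + 4 = 60. (For the product with Z/6Z: each of the 6 1-dim characters of Z/6Z tensors with each irrep of D_5, giving 6 copies of each D_5-dimension.)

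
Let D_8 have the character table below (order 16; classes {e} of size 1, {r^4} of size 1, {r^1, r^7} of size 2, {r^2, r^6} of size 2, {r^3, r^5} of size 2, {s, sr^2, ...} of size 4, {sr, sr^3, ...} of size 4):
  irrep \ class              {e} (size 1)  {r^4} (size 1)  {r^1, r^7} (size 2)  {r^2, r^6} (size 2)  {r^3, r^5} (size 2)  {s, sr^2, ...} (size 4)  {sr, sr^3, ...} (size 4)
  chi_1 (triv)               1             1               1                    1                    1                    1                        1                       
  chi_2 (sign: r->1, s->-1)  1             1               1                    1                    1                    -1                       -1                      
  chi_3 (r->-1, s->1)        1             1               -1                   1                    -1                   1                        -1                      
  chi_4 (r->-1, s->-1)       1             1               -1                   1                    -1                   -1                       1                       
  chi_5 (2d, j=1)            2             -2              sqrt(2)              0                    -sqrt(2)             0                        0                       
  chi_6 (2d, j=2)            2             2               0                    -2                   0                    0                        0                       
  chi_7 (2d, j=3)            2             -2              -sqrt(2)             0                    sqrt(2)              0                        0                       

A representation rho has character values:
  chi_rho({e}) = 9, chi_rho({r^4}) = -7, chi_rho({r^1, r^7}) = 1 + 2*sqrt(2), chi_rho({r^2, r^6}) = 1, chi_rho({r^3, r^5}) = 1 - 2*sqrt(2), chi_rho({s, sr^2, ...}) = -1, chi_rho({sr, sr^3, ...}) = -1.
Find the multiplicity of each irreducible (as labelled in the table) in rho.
Multiplicities: chi_1: 0, chi_2: 1, chi_3: 0, chi_4: 0, chi_5: 3, chi_6: 0, chi_7: 1.

Use <chi_rho, chi> = (1/|G|) sum_C |C| * chi_rho(C) * conj(chi(C)) with |G| = 16 for each irreducible chi in the table:
  <chi_rho, chi_1> = (1/16)[1*(9)*conj(1) + 1*(-7)*conj(1) + 2*(1 + 2*sqrt(2))*conj(1) + 2*(1)*conj(1) + 2*(1 - 2*sqrt(2))*conj(1) + 4*(-1)*conj(1) + 4*(-1)*conj(1)]
      = (1/16)[(9) + (-7) + (2 + 4*sqrt(2)) + (2) + (2 - 4*sqrt(2)) + (-4) + (-4)] = 0/16 = 0
  <chi_rho, chi_2> = (1/16)[1*(9)*conj(1) + 1*(-7)*conj(1) + 2*(1 + 2*sqrt(2))*conj(1) + 2*(1)*conj(1) + 2*(1 - 2*sqrt(2))*conj(1) + 4*(-1)*conj(-1) + 4*(-1)*conj(-1)]
      = (1/16)[(9) + (-7) + (2 + 4*sqrt(2)) + (2) + (2 - 4*sqrt(2)) + (4) + (4)] = 16/16 = 1
  <chi_rho, chi_3> = (1/16)[1*(9)*conj(1) + 1*(-7)*conj(1) + 2*(1 + 2*sqrt(2))*conj(-1) + 2*(1)*conj(1) + 2*(1 - 2*sqrt(2))*conj(-1) + 4*(-1)*conj(1) + 4*(-1)*conj(-1)]
      = (1/16)[(9) + (-7) + (-4*sqrt(2) - 2) + (2) + (-2 + 4*sqrt(2)) + (-4) + (4)] = 0/16 = 0
  <chi_rho, chi_4> = (1/16)[1*(9)*conj(1) + 1*(-7)*conj(1) + 2*(1 + 2*sqrt(2))*conj(-1) + 2*(1)*conj(1) + 2*(1 - 2*sqrt(2))*conj(-1) + 4*(-1)*conj(-1) + 4*(-1)*conj(1)]
      = (1/16)[(9) + (-7) + (-4*sqrt(2) - 2) + (2) + (-2 + 4*sqrt(2)) + (4) + (-4)] = 0/16 = 0
  <chi_rho, chi_5> = (1/16)[1*(9)*conj(2) + 1*(-7)*conj(-2) + 2*(1 + 2*sqrt(2))*conj(sqrt(2)) + 2*(1)*conj(0) + 2*(1 - 2*sqrt(2))*conj(-sqrt(2)) + 4*(-1)*conj(0) + 4*(-1)*conj(0)]
      = (1/16)[(18) + (14) + (2*sqrt(2) + 8) + (0) + (8 - 2*sqrt(2)) + (0) + (0)] = 48/16 = 3
  <chi_rho, chi_6> = (1/16)[1*(9)*conj(2) + 1*(-7)*conj(2) + 2*(1 + 2*sqrt(2))*conj(0) + 2*(1)*conj(-2) + 2*(1 - 2*sqrt(2))*conj(0) + 4*(-1)*conj(0) + 4*(-1)*conj(0)]
      = (1/16)[(18) + (-14) + (0) + (-4) + (0) + (0) + (0)] = 0/16 = 0
  <chi_rho, chi_7> = (1/16)[1*(9)*conj(2) + 1*(-7)*conj(-2) + 2*(1 + 2*sqrt(2))*conj(-sqrt(2)) + 2*(1)*conj(0) + 2*(1 - 2*sqrt(2))*conj(sqrt(2)) + 4*(-1)*conj(0) + 4*(-1)*conj(0)]
      = (1/16)[(18) + (14) + (-8 - 2*sqrt(2)) + (0) + (-8 + 2*sqrt(2)) + (0) + (0)] = 16/16 = 1
Dimension check: dim(rho) = sum (mult * dim) = 0*1 + 1*1 + 0*1 + 0*1 + 3*2 + 0*2 + 1*2 = 9 = chi_rho(e) = 9.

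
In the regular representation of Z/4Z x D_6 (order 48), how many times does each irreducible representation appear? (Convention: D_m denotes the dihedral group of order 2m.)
Each irreducible V_i of dimension d_i appears with multiplicity d_i, i.e. rho_reg = (direct sum over all irreducibles V_i) d_i V_i. The irreducible dimensions for Z/4Z x D_6 are 1, 1, 1, 1, 1, 1, 1, 1, 1, 1, 1, 1, 1, 1, 1, 1, 2, 2, 2, 2, 2, 2, 2, 2: 16 irreducibles of dimension 1, each with multiplicity 1; 8 irreducibles of dimension 2, each with multiplicity 2. Total dimension 16*1*1 + 8*2*2 = 48 = |G|.

Working: General theorem: in the regular representation of a finite group G, each irreducible appears with multiplicity equal to its dimension. Check: dim(rho_reg) = sum d_i^2 = 1 + 1 + 1 + 1 + 1 + 1 + 1 + 1 + 1 + 1 + 1 + 1 + 1 + 1 + 1 + 1 + 4 + 4 + 4 + 4 + 4 + 4 + 4 + 4 = 48 = |G|.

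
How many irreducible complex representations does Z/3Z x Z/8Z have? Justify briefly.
24

Reasoning: The number of irreducible complex representations of a finite group equals its number of conjugacy classes. Z/3Z x Z/8Z is abelian of order 24, so every element is its own conjugacy class: 24 classes, so Z/3Z x Z/8Z (order 24) has exactly 24 irreducible complex representations.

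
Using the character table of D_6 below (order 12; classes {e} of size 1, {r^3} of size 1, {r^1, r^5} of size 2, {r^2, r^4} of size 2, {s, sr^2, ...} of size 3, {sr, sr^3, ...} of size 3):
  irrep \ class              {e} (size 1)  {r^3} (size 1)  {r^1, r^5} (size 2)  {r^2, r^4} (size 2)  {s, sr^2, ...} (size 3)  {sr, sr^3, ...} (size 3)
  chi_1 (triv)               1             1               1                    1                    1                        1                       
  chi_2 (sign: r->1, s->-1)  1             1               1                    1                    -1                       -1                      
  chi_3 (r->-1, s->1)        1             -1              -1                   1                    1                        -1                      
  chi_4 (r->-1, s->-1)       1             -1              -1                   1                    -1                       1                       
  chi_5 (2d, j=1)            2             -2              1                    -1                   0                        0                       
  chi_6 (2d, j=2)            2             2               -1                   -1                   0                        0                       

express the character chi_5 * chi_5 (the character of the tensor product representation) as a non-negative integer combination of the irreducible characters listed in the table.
chi_5 tensor chi_5 = chi_1 + chi_2 + chi_6 (all other irreducibles have multiplicity 0).

Explanation: The character of a tensor product is the pointwise product (chi_5 * chi_5)(C) = chi_5(C) * chi_5(C):
  {e}: (2)*(2), {r^3}: (-2)*(-2), {r^1, r^5}: (1)*(1), {r^2, r^4}: (-1)*(-1), {s, sr^2, ...}: (0)*(0), {sr, sr^3, ...}: (0)*(0)
so (chi_5 * chi_5) takes values
  {e} -> 4, {r^3} -> 4, {r^1, r^5} -> 1, {r^2, r^4} -> 1, {s, sr^2, ...} -> 0, {sr, sr^3, ...} -> 0.
Now take the inner product of this character with each irreducible chi from the table, <chi_5*chi_5, chi> = (1/12) sum_C |C| (chi_5*chi_5)(C) conj(chi(C)):
  <chi_5*chi_5, chi_1> = (1/12)[1*(4)*conj(1) + 1*(4)*conj(1) + 2*(1)*conj(1) + 2*(1)*conj(1) + 3*(0)*conj(1) + 3*(0)*conj(1)]
      = (1/12)[(4) + (4) + (2) + (2) + (0) + (0)] = 12/12 = 1
  <chi_5*chi_5, chi_2> = (1/12)[1*(4)*conj(1) + 1*(4)*conj(1) + 2*(1)*conj(1) + 2*(1)*conj(1) + 3*(0)*conj(-1) + 3*(0)*conj(-1)]
      = (1/12)[(4) + (4) + (2) + (2) + (0) + (0)] = 12/12 = 1
  <chi_5*chi_5, chi_3> = (1/12)[1*(4)*conj(1) + 1*(4)*conj(-1) + 2*(1)*conj(-1) + 2*(1)*conj(1) + 3*(0)*conj(1) + 3*(0)*conj(-1)]
      = (1/12)[(4) + (-4) + (-2) + (2) + (0) + (0)] = 0/12 = 0
  <chi_5*chi_5, chi_4> = (1/12)[1*(4)*conj(1) + 1*(4)*conj(-1) + 2*(1)*conj(-1) + 2*(1)*conj(1) + 3*(0)*conj(-1) + 3*(0)*conj(1)]
      = (1/12)[(4) + (-4) + (-2) + (2) + (0) + (0)] = 0/12 = 0
  <chi_5*chi_5, chi_5> = (1/12)[1*(4)*conj(2) + 1*(4)*conj(-2) + 2*(1)*conj(1) + 2*(1)*conj(-1) + 3*(0)*conj(0) + 3*(0)*conj(0)]
      = (1/12)[(8) + (-8) + (2) + (-2) + (0) + (0)] = 0/12 = 0
  <chi_5*chi_5, chi_6> = (1/12)[1*(4)*conj(2) + 1*(4)*conj(2) + 2*(1)*conj(-1) + 2*(1)*conj(-1) + 3*(0)*conj(0) + 3*(0)*conj(0)]
      = (1/12)[(8) + (8) + (-2) + (-2) + (0) + (0)] = 12/12 = 1
Hence the multiplicities are chi_1: 1, chi_2: 1, chi_6: 1. Dimension check: dim(chi_5)*dim(chi_5) = 2*2 = 4 and sum (mult * dim) = 1*1 + 1*1 + 1*2 = 4.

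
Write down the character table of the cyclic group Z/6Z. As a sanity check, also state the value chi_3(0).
Character table of Z/6Z (irreps indexed chi_0,...,chi_5 with chi_k(m) = zeta_6^(k*m), zeta_6 = exp(2*pi*i/6)):
  irrep \ class  {0} (size 1)  {1} (size 1)    {2} (size 1)    {3} (size 1)  {4} (size 1)    {5} (size 1)  
  chi_0          1             1               1               1             1               1             
  chi_1          1             exp(I*pi/3)     exp(2*I*pi/3)   -1            exp(-2*I*pi/3)  exp(-I*pi/3)  
  chi_2          1             exp(2*I*pi/3)   exp(-2*I*pi/3)  1             exp(2*I*pi/3)   exp(-2*I*pi/3)
  chi_3          1             -1              1               -1            1               -1            
  chi_4          1             exp(-2*I*pi/3)  exp(2*I*pi/3)   1             exp(-2*I*pi/3)  exp(2*I*pi/3) 
  chi_5          1             exp(-I*pi/3)    exp(-2*I*pi/3)  -1            exp(2*I*pi/3)   exp(I*pi/3)   

Spot check: chi_3(0) = zeta_6^(3*0) = zeta_6^0 = 1.

Proof sketch: Z/6Z is abelian, so all 6 irreducible complex representations are 1-dimensional. They are given by chi_k(m) = zeta_6^(k*m) for k = 0,...,5. Row orthogonality: sum_m chi_k(m) conj(chi_l(m)) = 6 * [k = l].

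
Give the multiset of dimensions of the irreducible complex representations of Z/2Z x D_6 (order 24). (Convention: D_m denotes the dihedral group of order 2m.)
Dimensions: 1, 1, 1, 1, 1, 1, 1, 1, 2, 2, 2, 2

Derivation: There are 12 irreducibles (= number of conjugacy classes). Their dimensions d_i satisfy sum d_i^2 = |G| = 24: 1 + 1 + 1 + 1 + 1 + 1 + 1 + 1 + 4 + 4 + 4 + 4 = 24. (For the product with Z/2Z: each of the 2 1-dim characters of Z/2Z tensors with each irrep of D_6, giving 2 copies of each D_6-dimension.)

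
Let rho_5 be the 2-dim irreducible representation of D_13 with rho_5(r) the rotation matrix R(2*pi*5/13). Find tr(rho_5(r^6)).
chi_{rho_5}(r^6) = 2*cos(2*pi*5*6/13) = -2*cos(5*pi/13)

rho_5(r^6) is rotation by angle 2*pi*5*6/13, whose trace is 2*cos(2*pi*5*6/13) = -2*cos(5*pi/13).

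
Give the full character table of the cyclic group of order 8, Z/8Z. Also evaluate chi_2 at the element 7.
Character table of Z/8Z (irreps indexed chi_0,...,chi_7 with chi_k(m) = zeta_8^(k*m), zeta_8 = exp(2*pi*i/8)):
  irrep \ class  {0} (size 1)  {1} (size 1)    {2} (size 1)  {3} (size 1)    {4} (size 1)  {5} (size 1)    {6} (size 1)  {7} (size 1)  
  chi_0          1             1               1             1               1             1               1             1             
  chi_1          1             exp(I*pi/4)     I             exp(3*I*pi/4)   -1            exp(-3*I*pi/4)  -I            exp(-I*pi/4)  
  chi_2          1             I               -1            -I              1             I               -1            -I            
  chi_3          1             exp(3*I*pi/4)   -I            exp(I*pi/4)     -1            exp(-I*pi/4)    I             exp(-3*I*pi/4)
  chi_4          1             -1              1             -1              1             -1              1             -1            
  chi_5          1             exp(-3*I*pi/4)  I             exp(-I*pi/4)    -1            exp(I*pi/4)     -I            exp(3*I*pi/4) 
  chi_6          1             -I              -1            I               1             -I              -1            I             
  chi_7          1             exp(-I*pi/4)    -I            exp(-3*I*pi/4)  -1            exp(3*I*pi/4)   I             exp(I*pi/4)   

Spot check: chi_2(7) = zeta_8^(2*7) = zeta_8^14 = -I.

Working: Z/8Z is abelian, so all 8 irreducible complex representations are 1-dimensional. They are given by chi_k(m) = zeta_8^(k*m) for k = 0,...,7. Row orthogonality: sum_m chi_k(m) conj(chi_l(m)) = 8 * [k = l].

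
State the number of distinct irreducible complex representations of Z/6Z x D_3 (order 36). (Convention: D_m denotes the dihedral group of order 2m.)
18

Working: The number of irreducible complex representations of a finite group equals its number of conjugacy classes. For a direct product, #classes(G x H) = #classes(G) * #classes(H). Z/6Z has 6 classes (abelian), D_3 has 3 classes, so 6 * 3 = 18, so Z/6Z x D_3 (order 36) has exactly 18 irreducible complex representations.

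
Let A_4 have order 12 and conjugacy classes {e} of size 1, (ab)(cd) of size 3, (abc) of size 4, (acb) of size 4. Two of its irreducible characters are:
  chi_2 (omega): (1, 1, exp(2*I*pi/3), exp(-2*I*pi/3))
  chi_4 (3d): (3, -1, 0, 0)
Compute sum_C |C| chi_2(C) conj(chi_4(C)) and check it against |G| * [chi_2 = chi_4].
Sum = 0; so <chi_2, chi_4> = 0 (distinct irreducibles are orthogonal).

Justification: Compute term by term over conjugacy classes (|C| * chi_2(C) * conj(chi_4(C))):
  1*(1)*conj(3) + 3*(1)*conj(-1) + 4*(exp(2*I*pi/3))*conj(0) + 4*(exp(-2*I*pi/3))*conj(0)
  = (3) + (-3) + (0) + (0)
  = 0.
(Exp terms are combined using exp(i*s)*conj(exp(i*t)) = exp(i*(s-t)), and sums of them are collapsed using the identity that for every m > 1 the m distinct m-th roots of unity sum to 0, e.g. 1 + exp(2*I*pi/3) + exp(-2*I*pi/3) = 0.)
Dividing by |G| = 12 gives 0/12 = 0, matching the row-orthogonality relation <chi_2, chi_4> = [chi_2 = chi_4].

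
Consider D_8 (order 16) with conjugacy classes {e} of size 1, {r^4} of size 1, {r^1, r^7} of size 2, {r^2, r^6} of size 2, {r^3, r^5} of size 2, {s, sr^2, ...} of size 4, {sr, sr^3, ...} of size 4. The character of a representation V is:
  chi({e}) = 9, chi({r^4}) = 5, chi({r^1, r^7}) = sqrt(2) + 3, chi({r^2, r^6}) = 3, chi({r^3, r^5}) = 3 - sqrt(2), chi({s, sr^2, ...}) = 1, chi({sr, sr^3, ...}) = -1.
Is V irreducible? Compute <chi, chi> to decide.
Not irreducible (reducible): <chi, chi> = 11 > 1.

Solution. <chi, chi> = (1/|G|) sum_C |C| * |chi(C)|^2 = (1/16)[1*|9|^2 + 1*|5|^2 + 2*|sqrt(2) + 3|^2 + 2*|3|^2 + 2*|3 - sqrt(2)|^2 + 4*|1|^2 + 4*|-1|^2]
  = (1/16)[(81) + (25) + (12*sqrt(2) + 22) + (18) + (22 - 12*sqrt(2)) + (4) + (4)] = 176/16 = 11.
A character is irreducible iff <chi, chi> = 1, so this representation is reducible.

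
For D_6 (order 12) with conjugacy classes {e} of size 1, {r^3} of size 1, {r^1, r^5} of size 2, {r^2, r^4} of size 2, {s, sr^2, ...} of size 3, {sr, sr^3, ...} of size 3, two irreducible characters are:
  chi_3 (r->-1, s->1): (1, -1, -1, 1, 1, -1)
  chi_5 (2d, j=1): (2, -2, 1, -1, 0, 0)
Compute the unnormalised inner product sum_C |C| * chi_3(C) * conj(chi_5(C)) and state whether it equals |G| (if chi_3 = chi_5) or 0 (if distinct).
Sum = 0; so <chi_3, chi_5> = 0 (distinct irreducibles are orthogonal).

Argument: Compute term by term over conjugacy classes (|C| * chi_3(C) * conj(chi_5(C))):
  1*(1)*conj(2) + 1*(-1)*conj(-2) + 2*(-1)*conj(1) + 2*(1)*conj(-1) + 3*(1)*conj(0) + 3*(-1)*conj(0)
  = (2) + (2) + (-2) + (-2) + (0) + (0)
  = 0.
Dividing by |G| = 12 gives 0/12 = 0, matching the row-orthogonality relation <chi_3, chi_5> = [chi_3 = chi_5].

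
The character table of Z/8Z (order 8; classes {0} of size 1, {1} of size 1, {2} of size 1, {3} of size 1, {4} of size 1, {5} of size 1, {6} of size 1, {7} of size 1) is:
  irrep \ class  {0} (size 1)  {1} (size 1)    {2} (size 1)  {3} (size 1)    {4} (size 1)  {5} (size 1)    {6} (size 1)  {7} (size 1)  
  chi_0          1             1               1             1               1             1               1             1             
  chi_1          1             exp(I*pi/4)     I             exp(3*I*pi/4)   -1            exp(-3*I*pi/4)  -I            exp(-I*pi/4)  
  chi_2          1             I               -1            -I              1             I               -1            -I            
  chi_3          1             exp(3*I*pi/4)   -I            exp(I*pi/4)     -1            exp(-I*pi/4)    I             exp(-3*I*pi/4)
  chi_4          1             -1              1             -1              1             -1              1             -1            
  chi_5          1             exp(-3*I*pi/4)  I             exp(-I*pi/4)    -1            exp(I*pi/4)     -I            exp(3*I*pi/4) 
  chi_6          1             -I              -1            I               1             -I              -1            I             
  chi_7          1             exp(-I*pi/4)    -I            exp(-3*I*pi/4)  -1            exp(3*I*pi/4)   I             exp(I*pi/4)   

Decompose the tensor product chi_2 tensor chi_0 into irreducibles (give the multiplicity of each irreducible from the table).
chi_2 tensor chi_0 = chi_2 (all other irreducibles have multiplicity 0).

Details: The character of a tensor product is the pointwise product (chi_2 * chi_0)(C) = chi_2(C) * chi_0(C):
  {0}: (1)*(1), {1}: (I)*(1), {2}: (-1)*(1), {3}: (-I)*(1), {4}: (1)*(1), {5}: (I)*(1), {6}: (-1)*(1), {7}: (-I)*(1)
so (chi_2 * chi_0) takes values
  {0} -> 1, {1} -> I, {2} -> -1, {3} -> -I, {4} -> 1, {5} -> I, {6} -> -1, {7} -> -I.
Now take the inner product of this character with each irreducible chi from the table, <chi_2*chi_0, chi> = (1/8) sum_C |C| (chi_2*chi_0)(C) conj(chi(C)):
  <chi_2*chi_0, chi_0> = (1/8)[1*(1)*conj(1) + 1*(I)*conj(1) + 1*(-1)*conj(1) + 1*(-I)*conj(1) + 1*(1)*conj(1) + 1*(I)*conj(1) + 1*(-1)*conj(1) + 1*(-I)*conj(1)]
      = (1/8)[(1) + (I) + (-1) + (-I) + (1) + (I) + (-1) + (-I)] = 0/8 = 0
  <chi_2*chi_0, chi_1> = (1/8)[1*(1)*conj(1) + 1*(I)*conj(exp(I*pi/4)) + 1*(-1)*conj(I) + 1*(-I)*conj(exp(3*I*pi/4)) + 1*(1)*conj(-1) + 1*(I)*conj(exp(-3*I*pi/4)) + 1*(-1)*conj(-I) + 1*(-I)*conj(exp(-I*pi/4))]
      = (1/8)[(1) + (exp(I*pi/4)) + (I) + (-exp(-I*pi/4)) + (-1) + (exp(-3*I*pi/4)) + (-I) + (-exp(3*I*pi/4))] = 0/8 = 0
  <chi_2*chi_0, chi_2> = (1/8)[1*(1)*conj(1) + 1*(I)*conj(I) + 1*(-1)*conj(-1) + 1*(-I)*conj(-I) + 1*(1)*conj(1) + 1*(I)*conj(I) + 1*(-1)*conj(-1) + 1*(-I)*conj(-I)]
      = (1/8)[(1) + (1) + (1) + (1) + (1) + (1) + (1) + (1)] = 8/8 = 1
  <chi_2*chi_0, chi_3> = (1/8)[1*(1)*conj(1) + 1*(I)*conj(exp(3*I*pi/4)) + 1*(-1)*conj(-I) + 1*(-I)*conj(exp(I*pi/4)) + 1*(1)*conj(-1) + 1*(I)*conj(exp(-I*pi/4)) + 1*(-1)*conj(I) + 1*(-I)*conj(exp(-3*I*pi/4))]
      = (1/8)[(1) + (exp(-I*pi/4)) + (-I) + (-exp(I*pi/4)) + (-1) + (exp(3*I*pi/4)) + (I) + (-exp(-3*I*pi/4))] = 0/8 = 0
  <chi_2*chi_0, chi_4> = (1/8)[1*(1)*conj(1) + 1*(I)*conj(-1) + 1*(-1)*conj(1) + 1*(-I)*conj(-1) + 1*(1)*conj(1) + 1*(I)*conj(-1) + 1*(-1)*conj(1) + 1*(-I)*conj(-1)]
      = (1/8)[(1) + (-I) + (-1) + (I) + (1) + (-I) + (-1) + (I)] = 0/8 = 0
  <chi_2*chi_0, chi_5> = (1/8)[1*(1)*conj(1) + 1*(I)*conj(exp(-3*I*pi/4)) + 1*(-1)*conj(I) + 1*(-I)*conj(exp(-I*pi/4)) + 1*(1)*conj(-1) + 1*(I)*conj(exp(I*pi/4)) + 1*(-1)*conj(-I) + 1*(-I)*conj(exp(3*I*pi/4))]
      = (1/8)[(1) + (exp(-3*I*pi/4)) + (I) + (-exp(3*I*pi/4)) + (-1) + (exp(I*pi/4)) + (-I) + (-exp(-I*pi/4))] = 0/8 = 0
  <chi_2*chi_0, chi_6> = (1/8)[1*(1)*conj(1) + 1*(I)*conj(-I) + 1*(-1)*conj(-1) + 1*(-I)*conj(I) + 1*(1)*conj(1) + 1*(I)*conj(-I) + 1*(-1)*conj(-1) + 1*(-I)*conj(I)]
      = (1/8)[(1) + (-1) + (1) + (-1) + (1) + (-1) + (1) + (-1)] = 0/8 = 0
  <chi_2*chi_0, chi_7> = (1/8)[1*(1)*conj(1) + 1*(I)*conj(exp(-I*pi/4)) + 1*(-1)*conj(-I) + 1*(-I)*conj(exp(-3*I*pi/4)) + 1*(1)*conj(-1) + 1*(I)*conj(exp(3*I*pi/4)) + 1*(-1)*conj(I) + 1*(-I)*conj(exp(I*pi/4))]
      = (1/8)[(1) + (exp(3*I*pi/4)) + (-I) + (-exp(-3*I*pi/4)) + (-1) + (exp(-I*pi/4)) + (I) + (-exp(I*pi/4))] = 0/8 = 0
(Exp terms are combined using exp(i*s)*conj(exp(i*t)) = exp(i*(s-t)), and sums of them are collapsed using the identity that for every m > 1 the m distinct m-th roots of unity sum to 0, e.g. 1 + exp(2*I*pi/3) + exp(-2*I*pi/3) = 0.)
Hence the multiplicities are chi_2: 1. Dimension check: dim(chi_2)*dim(chi_0) = 1*1 = 1 and sum (mult * dim) = 1*1 = 1.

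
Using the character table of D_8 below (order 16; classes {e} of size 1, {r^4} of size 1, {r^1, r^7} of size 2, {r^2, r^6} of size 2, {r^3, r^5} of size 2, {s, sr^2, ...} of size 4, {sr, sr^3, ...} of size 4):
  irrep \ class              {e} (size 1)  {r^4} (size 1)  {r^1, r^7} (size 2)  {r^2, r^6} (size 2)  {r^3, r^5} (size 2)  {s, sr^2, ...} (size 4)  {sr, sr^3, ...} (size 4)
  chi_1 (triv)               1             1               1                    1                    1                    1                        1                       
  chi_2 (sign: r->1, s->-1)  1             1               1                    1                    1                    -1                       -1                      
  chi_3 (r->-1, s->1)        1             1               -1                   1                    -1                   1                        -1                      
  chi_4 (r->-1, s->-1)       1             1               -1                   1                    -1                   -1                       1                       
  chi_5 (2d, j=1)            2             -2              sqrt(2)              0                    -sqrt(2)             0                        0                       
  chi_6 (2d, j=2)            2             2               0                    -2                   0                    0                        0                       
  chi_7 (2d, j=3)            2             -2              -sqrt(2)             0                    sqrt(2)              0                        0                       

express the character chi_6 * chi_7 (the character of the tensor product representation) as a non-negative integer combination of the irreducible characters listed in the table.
chi_6 tensor chi_7 = chi_5 + chi_7 (all other irreducibles have multiplicity 0).

Proof sketch: The character of a tensor product is the pointwise product (chi_6 * chi_7)(C) = chi_6(C) * chi_7(C):
  {e}: (2)*(2), {r^4}: (2)*(-2), {r^1, r^7}: (0)*(-sqrt(2)), {r^2, r^6}: (-2)*(0), {r^3, r^5}: (0)*(sqrt(2)), {s, sr^2, ...}: (0)*(0), {sr, sr^3, ...}: (0)*(0)
so (chi_6 * chi_7) takes values
  {e} -> 4, {r^4} -> -4, {r^1, r^7} -> 0, {r^2, r^6} -> 0, {r^3, r^5} -> 0, {s, sr^2, ...} -> 0, {sr, sr^3, ...} -> 0.
Now take the inner product of this character with each irreducible chi from the table, <chi_6*chi_7, chi> = (1/16) sum_C |C| (chi_6*chi_7)(C) conj(chi(C)):
  <chi_6*chi_7, chi_1> = (1/16)[1*(4)*conj(1) + 1*(-4)*conj(1) + 2*(0)*conj(1) + 2*(0)*conj(1) + 2*(0)*conj(1) + 4*(0)*conj(1) + 4*(0)*conj(1)]
      = (1/16)[(4) + (-4) + (0) + (0) + (0) + (0) + (0)] = 0/16 = 0
  <chi_6*chi_7, chi_2> = (1/16)[1*(4)*conj(1) + 1*(-4)*conj(1) + 2*(0)*conj(1) + 2*(0)*conj(1) + 2*(0)*conj(1) + 4*(0)*conj(-1) + 4*(0)*conj(-1)]
      = (1/16)[(4) + (-4) + (0) + (0) + (0) + (0) + (0)] = 0/16 = 0
  <chi_6*chi_7, chi_3> = (1/16)[1*(4)*conj(1) + 1*(-4)*conj(1) + 2*(0)*conj(-1) + 2*(0)*conj(1) + 2*(0)*conj(-1) + 4*(0)*conj(1) + 4*(0)*conj(-1)]
      = (1/16)[(4) + (-4) + (0) + (0) + (0) + (0) + (0)] = 0/16 = 0
  <chi_6*chi_7, chi_4> = (1/16)[1*(4)*conj(1) + 1*(-4)*conj(1) + 2*(0)*conj(-1) + 2*(0)*conj(1) + 2*(0)*conj(-1) + 4*(0)*conj(-1) + 4*(0)*conj(1)]
      = (1/16)[(4) + (-4) + (0) + (0) + (0) + (0) + (0)] = 0/16 = 0
  <chi_6*chi_7, chi_5> = (1/16)[1*(4)*conj(2) + 1*(-4)*conj(-2) + 2*(0)*conj(sqrt(2)) + 2*(0)*conj(0) + 2*(0)*conj(-sqrt(2)) + 4*(0)*conj(0) + 4*(0)*conj(0)]
      = (1/16)[(8) + (8) + (0) + (0) + (0) + (0) + (0)] = 16/16 = 1
  <chi_6*chi_7, chi_6> = (1/16)[1*(4)*conj(2) + 1*(-4)*conj(2) + 2*(0)*conj(0) + 2*(0)*conj(-2) + 2*(0)*conj(0) + 4*(0)*conj(0) + 4*(0)*conj(0)]
      = (1/16)[(8) + (-8) + (0) + (0) + (0) + (0) + (0)] = 0/16 = 0
  <chi_6*chi_7, chi_7> = (1/16)[1*(4)*conj(2) + 1*(-4)*conj(-2) + 2*(0)*conj(-sqrt(2)) + 2*(0)*conj(0) + 2*(0)*conj(sqrt(2)) + 4*(0)*conj(0) + 4*(0)*conj(0)]
      = (1/16)[(8) + (8) + (0) + (0) + (0) + (0) + (0)] = 16/16 = 1
Hence the multiplicities are chi_5: 1, chi_7: 1. Dimension check: dim(chi_6)*dim(chi_7) = 2*2 = 4 and sum (mult * dim) = 1*2 + 1*2 = 4.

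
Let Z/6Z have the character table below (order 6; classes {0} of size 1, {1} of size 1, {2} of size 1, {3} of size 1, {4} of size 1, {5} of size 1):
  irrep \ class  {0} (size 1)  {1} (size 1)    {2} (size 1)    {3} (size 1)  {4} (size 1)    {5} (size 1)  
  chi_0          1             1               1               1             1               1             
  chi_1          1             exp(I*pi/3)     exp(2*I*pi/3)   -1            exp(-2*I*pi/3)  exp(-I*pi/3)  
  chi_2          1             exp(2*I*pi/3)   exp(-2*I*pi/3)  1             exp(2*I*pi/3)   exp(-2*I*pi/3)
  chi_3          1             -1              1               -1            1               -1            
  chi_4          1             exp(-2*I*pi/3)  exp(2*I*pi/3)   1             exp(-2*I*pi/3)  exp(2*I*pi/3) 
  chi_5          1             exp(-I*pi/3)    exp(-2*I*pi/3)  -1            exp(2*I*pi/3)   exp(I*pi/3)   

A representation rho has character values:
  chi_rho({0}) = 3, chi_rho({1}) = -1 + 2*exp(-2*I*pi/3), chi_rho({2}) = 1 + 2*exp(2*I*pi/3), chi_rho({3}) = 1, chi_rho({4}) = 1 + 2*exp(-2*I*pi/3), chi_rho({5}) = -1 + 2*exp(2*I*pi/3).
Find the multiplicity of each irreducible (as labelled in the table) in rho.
Multiplicities: chi_0: 0, chi_1: 0, chi_2: 0, chi_3: 1, chi_4: 2, chi_5: 0.

Justification: Use <chi_rho, chi> = (1/|G|) sum_C |C| * chi_rho(C) * conj(chi(C)) with |G| = 6 for each irreducible chi in the table:
  <chi_rho, chi_0> = (1/6)[1*(3)*conj(1) + 1*(-1 + 2*exp(-2*I*pi/3))*conj(1) + 1*(1 + 2*exp(2*I*pi/3))*conj(1) + 1*(1)*conj(1) + 1*(1 + 2*exp(-2*I*pi/3))*conj(1) + 1*(-1 + 2*exp(2*I*pi/3))*conj(1)]
      = (1/6)[(3) + (-1 + 2*exp(-2*I*pi/3)) + (1 + 2*exp(2*I*pi/3)) + (1) + (1 + 2*exp(-2*I*pi/3)) + (-1 + 2*exp(2*I*pi/3))] = 0/6 = 0
  <chi_rho, chi_1> = (1/6)[1*(3)*conj(1) + 1*(-1 + 2*exp(-2*I*pi/3))*conj(exp(I*pi/3)) + 1*(1 + 2*exp(2*I*pi/3))*conj(exp(2*I*pi/3)) + 1*(1)*conj(-1) + 1*(1 + 2*exp(-2*I*pi/3))*conj(exp(-2*I*pi/3)) + 1*(-1 + 2*exp(2*I*pi/3))*conj(exp(-I*pi/3))]
      = (1/6)[(3) + (-2 - exp(-I*pi/3)) + (2 + exp(-2*I*pi/3)) + (-1) + (2 + exp(2*I*pi/3)) + (-2 - exp(I*pi/3))] = 0/6 = 0
  <chi_rho, chi_2> = (1/6)[1*(3)*conj(1) + 1*(-1 + 2*exp(-2*I*pi/3))*conj(exp(2*I*pi/3)) + 1*(1 + 2*exp(2*I*pi/3))*conj(exp(-2*I*pi/3)) + 1*(1)*conj(1) + 1*(1 + 2*exp(-2*I*pi/3))*conj(exp(2*I*pi/3)) + 1*(-1 + 2*exp(2*I*pi/3))*conj(exp(-2*I*pi/3))]
      = (1/6)[(3) + (-exp(-2*I*pi/3) + 2*exp(2*I*pi/3)) + (2*exp(-2*I*pi/3) + exp(2*I*pi/3)) + (1) + (exp(-2*I*pi/3) + 2*exp(2*I*pi/3)) + (2*exp(-2*I*pi/3) - exp(2*I*pi/3))] = 0/6 = 0
  <chi_rho, chi_3> = (1/6)[1*(3)*conj(1) + 1*(-1 + 2*exp(-2*I*pi/3))*conj(-1) + 1*(1 + 2*exp(2*I*pi/3))*conj(1) + 1*(1)*conj(-1) + 1*(1 + 2*exp(-2*I*pi/3))*conj(1) + 1*(-1 + 2*exp(2*I*pi/3))*conj(-1)]
      = (1/6)[(3) + (1 - 2*exp(-2*I*pi/3)) + (1 + 2*exp(2*I*pi/3)) + (-1) + (1 + 2*exp(-2*I*pi/3)) + (1 - 2*exp(2*I*pi/3))] = 6/6 = 1
  <chi_rho, chi_4> = (1/6)[1*(3)*conj(1) + 1*(-1 + 2*exp(-2*I*pi/3))*conj(exp(-2*I*pi/3)) + 1*(1 + 2*exp(2*I*pi/3))*conj(exp(2*I*pi/3)) + 1*(1)*conj(1) + 1*(1 + 2*exp(-2*I*pi/3))*conj(exp(-2*I*pi/3)) + 1*(-1 + 2*exp(2*I*pi/3))*conj(exp(2*I*pi/3))]
      = (1/6)[(3) + (2 - exp(2*I*pi/3)) + (2 + exp(-2*I*pi/3)) + (1) + (2 + exp(2*I*pi/3)) + (2 - exp(-2*I*pi/3))] = 12/6 = 2
  <chi_rho, chi_5> = (1/6)[1*(3)*conj(1) + 1*(-1 + 2*exp(-2*I*pi/3))*conj(exp(-I*pi/3)) + 1*(1 + 2*exp(2*I*pi/3))*conj(exp(-2*I*pi/3)) + 1*(1)*conj(-1) + 1*(1 + 2*exp(-2*I*pi/3))*conj(exp(2*I*pi/3)) + 1*(-1 + 2*exp(2*I*pi/3))*conj(exp(I*pi/3))]
      = (1/6)[(3) + (2*exp(-I*pi/3) - exp(I*pi/3)) + (2*exp(-2*I*pi/3) + exp(2*I*pi/3)) + (-1) + (exp(-2*I*pi/3) + 2*exp(2*I*pi/3)) + (-exp(-I*pi/3) + 2*exp(I*pi/3))] = 0/6 = 0
(Exp terms are combined using exp(i*s)*conj(exp(i*t)) = exp(i*(s-t)), and sums of them are collapsed using the identity that for every m > 1 the m distinct m-th roots of unity sum to 0, e.g. 1 + exp(2*I*pi/3) + exp(-2*I*pi/3) = 0.)
Dimension check: dim(rho) = sum (mult * dim) = 0*1 + 0*1 + 0*1 + 1*1 + 2*1 + 0*1 = 3 = chi_rho(e) = 3.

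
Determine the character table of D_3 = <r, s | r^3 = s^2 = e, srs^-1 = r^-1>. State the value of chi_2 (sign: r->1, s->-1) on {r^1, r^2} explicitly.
Conjugacy classes: {e} of size 1, {r^1, r^2} of size 2, {s, sr, ..., sr^2} of size 3.
Character table:
  irrep \ class              {e} (size 1)  {r^1, r^2} (size 2)  {s, sr, ..., sr^2} (size 3)
  chi_1 (triv)               1             1                    1                          
  chi_2 (sign: r->1, s->-1)  1             1                    -1                         
  chi_3 (2d, j=1)            2             -1                   0                          

Spot check: chi_2 (sign: r->1, s->-1) on {r^1, r^2} = 1.

Solution. D_3 has order 2*3 = 6 with 3 conjugacy classes, hence 3 irreducibles. Sum of squared dims 1 + 1 + 4 = 6 = |G|. Linear characters come from the abelianisation; the 2-dimensional irreps have character r^k -> 2*cos(2*pi*j*k/3), reflections -> 0.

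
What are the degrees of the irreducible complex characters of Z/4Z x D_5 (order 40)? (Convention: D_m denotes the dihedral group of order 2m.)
Dimensions: 1, 1, 1, 1, 1, 1, 1, 1, 2, 2, 2, 2, 2, 2, 2, 2

Explanation: There are 16 irreducibles (= number of conjugacy classes). Their dimensions d_i satisfy sum d_i^2 = |G| = 40: 1 + 1 + 1 + 1 + 1 + 1 + 1 + 1 + 4 + 4 + 4 + 4 + 4 + 4 + 4 + 4 = 40. (For the product with Z/4Z: each of the 4 1-dim characters of Z/4Z tensors with each irrep of D_5, giving 4 copies of each D_5-dimension.)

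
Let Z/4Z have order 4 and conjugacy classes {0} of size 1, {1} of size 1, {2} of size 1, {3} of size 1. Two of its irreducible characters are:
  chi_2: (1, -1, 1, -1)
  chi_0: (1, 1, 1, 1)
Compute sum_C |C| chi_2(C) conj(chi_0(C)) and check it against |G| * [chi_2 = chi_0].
Sum = 0; so <chi_2, chi_0> = 0 (distinct irreducibles are orthogonal).

Solution. Compute term by term over conjugacy classes (|C| * chi_2(C) * conj(chi_0(C))):
  1*(1)*conj(1) + 1*(-1)*conj(1) + 1*(1)*conj(1) + 1*(-1)*conj(1)
  = (1) + (-1) + (1) + (-1)
  = 0.
(Exp terms are combined using exp(i*s)*conj(exp(i*t)) = exp(i*(s-t)), and sums of them are collapsed using the identity that for every m > 1 the m distinct m-th roots of unity sum to 0, e.g. 1 + exp(2*I*pi/3) + exp(-2*I*pi/3) = 0.)
Dividing by |G| = 4 gives 0/4 = 0, matching the row-orthogonality relation <chi_2, chi_0> = [chi_2 = chi_0].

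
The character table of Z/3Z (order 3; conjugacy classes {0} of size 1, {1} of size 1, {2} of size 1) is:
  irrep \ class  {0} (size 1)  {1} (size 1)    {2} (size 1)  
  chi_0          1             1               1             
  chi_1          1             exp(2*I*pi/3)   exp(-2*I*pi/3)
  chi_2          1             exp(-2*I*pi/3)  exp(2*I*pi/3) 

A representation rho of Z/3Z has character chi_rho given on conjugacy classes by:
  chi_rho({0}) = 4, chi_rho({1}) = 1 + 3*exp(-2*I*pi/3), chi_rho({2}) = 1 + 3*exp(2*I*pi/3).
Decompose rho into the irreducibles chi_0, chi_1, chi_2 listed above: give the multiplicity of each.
Multiplicities: chi_0: 1, chi_1: 0, chi_2: 3.

Use <chi_rho, chi> = (1/|G|) sum_C |C| * chi_rho(C) * conj(chi(C)) with |G| = 3 for each irreducible chi in the table:
  <chi_rho, chi_0> = (1/3)[1*(4)*conj(1) + 1*(1 + 3*exp(-2*I*pi/3))*conj(1) + 1*(1 + 3*exp(2*I*pi/3))*conj(1)]
      = (1/3)[(4) + (1 + 3*exp(-2*I*pi/3)) + (1 + 3*exp(2*I*pi/3))] = 3/3 = 1
  <chi_rho, chi_1> = (1/3)[1*(4)*conj(1) + 1*(1 + 3*exp(-2*I*pi/3))*conj(exp(2*I*pi/3)) + 1*(1 + 3*exp(2*I*pi/3))*conj(exp(-2*I*pi/3))]
      = (1/3)[(4) + (exp(-2*I*pi/3) + 3*exp(2*I*pi/3)) + (3*exp(-2*I*pi/3) + exp(2*I*pi/3))] = 0/3 = 0
  <chi_rho, chi_2> = (1/3)[1*(4)*conj(1) + 1*(1 + 3*exp(-2*I*pi/3))*conj(exp(-2*I*pi/3)) + 1*(1 + 3*exp(2*I*pi/3))*conj(exp(2*I*pi/3))]
      = (1/3)[(4) + (3 + exp(2*I*pi/3)) + (3 + exp(-2*I*pi/3))] = 9/3 = 3
(Exp terms are combined using exp(i*s)*conj(exp(i*t)) = exp(i*(s-t)), and sums of them are collapsed using the identity that for every m > 1 the m distinct m-th roots of unity sum to 0, e.g. 1 + exp(2*I*pi/3) + exp(-2*I*pi/3) = 0.)
Dimension check: dim(rho) = sum (mult * dim) = 1*1 + 0*1 + 3*1 = 4 = chi_rho(e) = 4.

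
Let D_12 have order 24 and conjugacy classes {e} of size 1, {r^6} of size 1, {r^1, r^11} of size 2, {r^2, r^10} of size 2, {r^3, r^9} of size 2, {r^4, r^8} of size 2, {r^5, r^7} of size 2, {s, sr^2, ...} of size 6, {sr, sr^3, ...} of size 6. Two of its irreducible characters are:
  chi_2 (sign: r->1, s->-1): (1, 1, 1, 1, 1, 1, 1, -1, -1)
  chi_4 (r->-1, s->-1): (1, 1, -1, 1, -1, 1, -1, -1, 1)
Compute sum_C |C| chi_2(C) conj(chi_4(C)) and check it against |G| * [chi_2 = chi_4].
Sum = 0; so <chi_2, chi_4> = 0 (distinct irreducibles are orthogonal).

Argument: Compute term by term over conjugacy classes (|C| * chi_2(C) * conj(chi_4(C))):
  1*(1)*conj(1) + 1*(1)*conj(1) + 2*(1)*conj(-1) + 2*(1)*conj(1) + 2*(1)*conj(-1) + 2*(1)*conj(1) + 2*(1)*conj(-1) + 6*(-1)*conj(-1) + 6*(-1)*conj(1)
  = (1) + (1) + (-2) + (2) + (-2) + (2) + (-2) + (6) + (-6)
  = 0.
Dividing by |G| = 24 gives 0/24 = 0, matching the row-orthogonality relation <chi_2, chi_4> = [chi_2 = chi_4].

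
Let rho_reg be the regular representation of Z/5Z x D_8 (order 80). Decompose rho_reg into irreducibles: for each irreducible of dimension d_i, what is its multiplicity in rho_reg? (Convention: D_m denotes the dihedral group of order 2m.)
Each irreducible V_i of dimension d_i appears with multiplicity d_i, i.e. rho_reg = (direct sum over all irreducibles V_i) d_i V_i. The irreducible dimensions for Z/5Z x D_8 are 1, 1, 1, 1, 1, 1, 1, 1, 1, 1, 1, 1, 1, 1, 1, 1, 1, 1, 1, 1, 2, 2, 2, 2, 2, 2, 2, 2, 2, 2, 2, 2, 2, 2, 2: 20 irreducibles of dimension 1, each with multiplicity 1; 15 irreducibles of dimension 2, each with multiplicity 2. Total dimension 20*1*1 + 15*2*2 = 80 = |G|.

Solution. General theorem: in the regular representation of a finite group G, each irreducible appears with multiplicity equal to its dimension. Check: dim(rho_reg) = sum d_i^2 = 1 + 1 + 1 + 1 + 1 + 1 + 1 + 1 + 1 + 1 + 1 + 1 + 1 + 1 + 1 + 1 + 1 + 1 + 1 + 1 + 4 + 4 + 4 + 4 + 4 + 4 + 4 + 4 + 4 + 4 + 4 + 4 + 4 + 4 + 4 = 80 = |G|.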